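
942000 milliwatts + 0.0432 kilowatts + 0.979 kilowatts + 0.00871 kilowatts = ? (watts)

In watts:
  942000 milliwatts = 942000 × 10^-3 watts = 942
  0.0432 kilowatts = 0.0432 × 10^3 watts = 43.2
  0.979 kilowatts = 0.979 × 10^3 watts = 979
  0.00871 kilowatts = 0.00871 × 10^3 watts = 8.71
Sum: 942 + 43.2 + 979 + 8.71 = 1972.91

1972.91 watts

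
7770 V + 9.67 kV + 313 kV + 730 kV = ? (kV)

1060.44 kV

In kV:
  7770 V = 7770 × 10⁻³ kV = 7.77
  9.67 kV → 9.67
  313 kV → 313
  730 kV → 730
Sum: 7.77 + 9.67 + 313 + 730 = 1060.44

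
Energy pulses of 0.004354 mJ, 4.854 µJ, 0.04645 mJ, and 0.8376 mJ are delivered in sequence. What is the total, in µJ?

In µJ:
  0.004354 mJ = 0.004354e3 µJ = 4.354
  4.854 µJ → 4.854
  0.04645 mJ = 0.04645e3 µJ = 46.45
  0.8376 mJ = 0.8376e3 µJ = 837.6
Sum: 4.354 + 4.854 + 46.45 + 837.6 = 893.258

893.258 µJ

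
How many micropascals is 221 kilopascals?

221000000000 micropascals

kilo = 10³, micro = 10⁻⁶; factor is 10⁹.
221 × 10⁹ = 221000000000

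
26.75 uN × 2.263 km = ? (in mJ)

60.53525 mJ

26.75 × 10⁻⁶ × 2.263 × 10³ = 60.53525 × 10⁻³ J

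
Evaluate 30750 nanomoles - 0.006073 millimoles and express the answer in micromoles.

In micromoles:
  30750 nanomoles = 30750 × 10^-3 micromoles = 30.75
  0.006073 millimoles = 0.006073 × 10^3 micromoles = 6.073
Difference: 30.75 - 6.073 = 24.677

24.677 micromoles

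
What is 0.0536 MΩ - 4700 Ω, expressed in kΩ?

48.9 kΩ

In kΩ:
  0.0536 MΩ = 0.0536e3 kΩ = 53.6
  4700 Ω = 4700e-3 kΩ = 4.7
Difference: 53.6 - 4.7 = 48.9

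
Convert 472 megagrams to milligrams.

472000000000 milligrams

mega = 10^6, milli = 10^-3; factor is 10^9.
472 × 10^9 = 472000000000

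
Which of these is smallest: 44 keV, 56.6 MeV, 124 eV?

44 keV = 44000 eV
56.6 MeV = 56600000 eV
124 eV = 124 eV

124 eV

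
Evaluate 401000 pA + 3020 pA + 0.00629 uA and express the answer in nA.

410.31 nA

In nA:
  401000 pA = 401000 × 10⁻³ nA = 401
  3020 pA = 3020 × 10⁻³ nA = 3.02
  0.00629 uA = 0.00629 × 10³ nA = 6.29
Sum: 401 + 3.02 + 6.29 = 410.31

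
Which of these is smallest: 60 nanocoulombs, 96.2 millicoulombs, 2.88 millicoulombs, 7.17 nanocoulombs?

7.17 nanocoulombs

60 nanocoulombs = 0.00000006 coulombs
96.2 millicoulombs = 0.0962 coulombs
2.88 millicoulombs = 0.00288 coulombs
7.17 nanocoulombs = 0.00000000717 coulombs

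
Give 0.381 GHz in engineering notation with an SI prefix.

= 381 × 10^6 Hz; 10^6 is mega.

381 MHz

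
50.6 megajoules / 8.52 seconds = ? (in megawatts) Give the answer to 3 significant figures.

(50.6 × 10⁶) / (8.52) = 5.939 × 10⁶ W

5.94 megawatts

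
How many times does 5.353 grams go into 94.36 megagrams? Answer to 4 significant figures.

17630000

(94.36 × 10^6) / (5.353) = 17.627 × 10^6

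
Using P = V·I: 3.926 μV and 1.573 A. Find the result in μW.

6.175598 μW

3.926 × 10⁻⁶ × 1.573 = 6.175598 × 10⁻⁶ W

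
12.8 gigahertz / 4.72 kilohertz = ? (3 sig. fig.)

(12.8e9) / (4.72e3) = 2.712e6

2710000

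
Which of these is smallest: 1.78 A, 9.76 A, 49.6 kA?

1.78 A

1.78 A = 1.78 A
9.76 A = 9.76 A
49.6 kA = 49600 A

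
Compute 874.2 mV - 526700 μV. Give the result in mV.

347.5 mV

In mV:
  874.2 mV → 874.2
  526700 μV = 526700 × 10⁻³ mV = 526.7
Difference: 874.2 - 526.7 = 347.5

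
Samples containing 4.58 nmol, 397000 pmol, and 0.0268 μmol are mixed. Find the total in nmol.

In nmol:
  4.58 nmol → 4.58
  397000 pmol = 397000e-3 nmol = 397
  0.0268 μmol = 0.0268e3 nmol = 26.8
Sum: 4.58 + 397 + 26.8 = 428.38

428.38 nmol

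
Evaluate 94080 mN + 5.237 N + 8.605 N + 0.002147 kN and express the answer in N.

In N:
  94080 mN = 94080 × 10⁻³ N = 94.08
  5.237 N → 5.237
  8.605 N → 8.605
  0.002147 kN = 0.002147 × 10³ N = 2.147
Sum: 94.08 + 5.237 + 8.605 + 2.147 = 110.069

110.069 N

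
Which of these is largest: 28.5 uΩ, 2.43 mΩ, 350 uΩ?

2.43 mΩ

28.5 uΩ = 0.0000285 Ω
2.43 mΩ = 0.00243 Ω
350 uΩ = 0.00035 Ω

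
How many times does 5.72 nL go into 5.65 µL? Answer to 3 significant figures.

988

(5.65 × 10^-6) / (5.72 × 10^-9) = 0.9878 × 10^3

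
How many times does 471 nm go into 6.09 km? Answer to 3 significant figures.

12900000000

(6.09 × 10³) / (471 × 10⁻⁹) = 0.01293 × 10¹²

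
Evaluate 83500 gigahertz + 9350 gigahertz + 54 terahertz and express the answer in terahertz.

In terahertz:
  83500 gigahertz = 83500 × 10⁻³ terahertz = 83.5
  9350 gigahertz = 9350 × 10⁻³ terahertz = 9.35
  54 terahertz → 54
Sum: 83.5 + 9.35 + 54 = 146.85

146.85 terahertz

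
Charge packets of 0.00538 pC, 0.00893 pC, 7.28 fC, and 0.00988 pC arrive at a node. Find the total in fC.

31.47 fC

In fC:
  0.00538 pC = 0.00538e3 fC = 5.38
  0.00893 pC = 0.00893e3 fC = 8.93
  7.28 fC → 7.28
  0.00988 pC = 0.00988e3 fC = 9.88
Sum: 5.38 + 8.93 + 7.28 + 9.88 = 31.47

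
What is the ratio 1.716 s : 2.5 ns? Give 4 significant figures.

686400000

(1.716) / (2.5e-9) = 0.6864e9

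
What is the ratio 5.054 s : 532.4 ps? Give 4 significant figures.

9493000000

(5.054) / (532.4 × 10⁻¹²) = 0.0094929 × 10¹²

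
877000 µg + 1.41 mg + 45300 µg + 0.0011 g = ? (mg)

924.81 mg

In mg:
  877000 µg = 877000 × 10⁻³ mg = 877
  1.41 mg → 1.41
  45300 µg = 45300 × 10⁻³ mg = 45.3
  0.0011 g = 0.0011 × 10³ mg = 1.1
Sum: 877 + 1.41 + 45.3 + 1.1 = 924.81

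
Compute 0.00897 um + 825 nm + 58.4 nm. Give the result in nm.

892.37 nm

In nm:
  0.00897 um = 0.00897 × 10^3 nm = 8.97
  825 nm → 825
  58.4 nm → 58.4
Sum: 8.97 + 825 + 58.4 = 892.37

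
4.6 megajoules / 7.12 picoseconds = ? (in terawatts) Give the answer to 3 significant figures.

(4.6 × 10⁶) / (7.12 × 10⁻¹²) = 0.64607 × 10¹⁸ W

646000 terawatts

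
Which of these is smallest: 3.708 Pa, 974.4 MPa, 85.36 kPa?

3.708 Pa

3.708 Pa = 3.708 Pa
974.4 MPa = 974400000 Pa
85.36 kPa = 85360 Pa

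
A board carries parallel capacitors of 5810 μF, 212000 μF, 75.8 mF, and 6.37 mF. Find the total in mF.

299.98 mF

In mF:
  5810 μF = 5810e-3 mF = 5.81
  212000 μF = 212000e-3 mF = 212
  75.8 mF → 75.8
  6.37 mF → 6.37
Sum: 5.81 + 212 + 75.8 + 6.37 = 299.98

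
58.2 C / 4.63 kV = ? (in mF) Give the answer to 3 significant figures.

12.6 mF

(58.2) / (4.63 × 10³) = 12.57 × 10⁻³ F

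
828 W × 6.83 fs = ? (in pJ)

828 × 6.83 × 10⁻¹⁵ = 5655.24 × 10⁻¹⁵ J

5.65524 pJ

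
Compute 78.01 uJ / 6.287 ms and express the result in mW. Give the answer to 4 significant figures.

(78.01 × 10⁻⁶) / (6.287 × 10⁻³) = 12.4081 × 10⁻³ W

12.41 mW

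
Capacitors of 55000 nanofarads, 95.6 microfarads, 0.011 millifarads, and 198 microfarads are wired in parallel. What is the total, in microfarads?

In microfarads:
  55000 nanofarads = 55000 × 10^-3 microfarads = 55
  95.6 microfarads → 95.6
  0.011 millifarads = 0.011 × 10^3 microfarads = 11
  198 microfarads → 198
Sum: 55 + 95.6 + 11 + 198 = 359.6

359.6 microfarads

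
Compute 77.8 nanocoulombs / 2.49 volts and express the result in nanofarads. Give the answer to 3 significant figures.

31.2 nanofarads

(77.8 × 10^-9) / (2.49) = 31.245 × 10^-9 F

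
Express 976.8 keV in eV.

976800 eV

kilo = 10^3, (no prefix) = 10^0; factor is 10^3.
976.8 × 10^3 = 976800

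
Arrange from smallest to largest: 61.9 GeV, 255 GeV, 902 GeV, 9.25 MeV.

61.9 GeV = 61900000000 eV
255 GeV = 255000000000 eV
902 GeV = 902000000000 eV
9.25 MeV = 9250000 eV

9.25 MeV < 61.9 GeV < 255 GeV < 902 GeV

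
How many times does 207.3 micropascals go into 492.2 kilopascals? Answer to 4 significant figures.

(492.2e3) / (207.3e-6) = 2.3743e9

2374000000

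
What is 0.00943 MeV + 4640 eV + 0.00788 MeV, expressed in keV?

21.95 keV

In keV:
  0.00943 MeV = 0.00943e3 keV = 9.43
  4640 eV = 4640e-3 keV = 4.64
  0.00788 MeV = 0.00788e3 keV = 7.88
Sum: 9.43 + 4.64 + 7.88 = 21.95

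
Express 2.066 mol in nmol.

(no prefix) = 10^0, nano = 10^-9; factor is 10^9.
2.066 × 10^9 = 2066000000

2066000000 nmol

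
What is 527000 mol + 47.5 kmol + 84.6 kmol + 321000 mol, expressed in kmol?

In kmol:
  527000 mol = 527000 × 10^-3 kmol = 527
  47.5 kmol → 47.5
  84.6 kmol → 84.6
  321000 mol = 321000 × 10^-3 kmol = 321
Sum: 527 + 47.5 + 84.6 + 321 = 980.1

980.1 kmol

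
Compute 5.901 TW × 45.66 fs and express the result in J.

0.26943966 J

5.901 × 10^12 × 45.66 × 10^-15 = 269.43966 × 10^-3 J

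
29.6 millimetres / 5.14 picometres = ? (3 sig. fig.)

(29.6 × 10⁻³) / (5.14 × 10⁻¹²) = 5.759 × 10⁹

5760000000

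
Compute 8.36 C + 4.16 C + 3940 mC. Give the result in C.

In C:
  8.36 C → 8.36
  4.16 C → 4.16
  3940 mC = 3940 × 10⁻³ C = 3.94
Sum: 8.36 + 4.16 + 3.94 = 16.46

16.46 C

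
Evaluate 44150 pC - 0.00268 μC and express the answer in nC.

In nC:
  44150 pC = 44150 × 10^-3 nC = 44.15
  0.00268 μC = 0.00268 × 10^3 nC = 2.68
Difference: 44.15 - 2.68 = 41.47

41.47 nC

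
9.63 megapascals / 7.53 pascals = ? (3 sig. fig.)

(9.63 × 10^6) / (7.53) = 1.279 × 10^6

1280000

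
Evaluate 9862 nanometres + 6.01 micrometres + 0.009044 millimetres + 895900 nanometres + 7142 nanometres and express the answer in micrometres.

In micrometres:
  9862 nanometres = 9862 × 10^-3 micrometres = 9.862
  6.01 micrometres → 6.01
  0.009044 millimetres = 0.009044 × 10^3 micrometres = 9.044
  895900 nanometres = 895900 × 10^-3 micrometres = 895.9
  7142 nanometres = 7142 × 10^-3 micrometres = 7.142
Sum: 9.862 + 6.01 + 9.044 + 895.9 + 7.142 = 927.958

927.958 micrometres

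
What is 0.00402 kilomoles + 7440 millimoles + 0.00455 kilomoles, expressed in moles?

16.01 moles

In moles:
  0.00402 kilomoles = 0.00402 × 10³ moles = 4.02
  7440 millimoles = 7440 × 10⁻³ moles = 7.44
  0.00455 kilomoles = 0.00455 × 10³ moles = 4.55
Sum: 4.02 + 7.44 + 4.55 = 16.01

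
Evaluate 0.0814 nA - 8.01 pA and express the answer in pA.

73.39 pA

In pA:
  0.0814 nA = 0.0814 × 10³ pA = 81.4
  8.01 pA → 8.01
Difference: 81.4 - 8.01 = 73.39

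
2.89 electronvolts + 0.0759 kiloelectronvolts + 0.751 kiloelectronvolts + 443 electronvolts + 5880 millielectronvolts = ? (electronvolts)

In electronvolts:
  2.89 electronvolts → 2.89
  0.0759 kiloelectronvolts = 0.0759 × 10^3 electronvolts = 75.9
  0.751 kiloelectronvolts = 0.751 × 10^3 electronvolts = 751
  443 electronvolts → 443
  5880 millielectronvolts = 5880 × 10^-3 electronvolts = 5.88
Sum: 2.89 + 75.9 + 751 + 443 + 5.88 = 1278.67

1278.67 electronvolts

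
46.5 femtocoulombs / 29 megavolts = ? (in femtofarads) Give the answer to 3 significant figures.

(46.5e-15) / (29e6) = 1.6034e-21 F

0.00000160 femtofarads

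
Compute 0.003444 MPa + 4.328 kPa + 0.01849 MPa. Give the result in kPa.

26.262 kPa

In kPa:
  0.003444 MPa = 0.003444 × 10^3 kPa = 3.444
  4.328 kPa → 4.328
  0.01849 MPa = 0.01849 × 10^3 kPa = 18.49
Sum: 3.444 + 4.328 + 18.49 = 26.262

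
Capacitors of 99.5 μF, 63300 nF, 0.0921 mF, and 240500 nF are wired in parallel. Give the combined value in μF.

In μF:
  99.5 μF → 99.5
  63300 nF = 63300 × 10^-3 μF = 63.3
  0.0921 mF = 0.0921 × 10^3 μF = 92.1
  240500 nF = 240500 × 10^-3 μF = 240.5
Sum: 99.5 + 63.3 + 92.1 + 240.5 = 495.4

495.4 μF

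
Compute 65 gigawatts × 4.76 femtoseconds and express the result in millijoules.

0.3094 millijoules

65e9 × 4.76e-15 = 309.4e-6 J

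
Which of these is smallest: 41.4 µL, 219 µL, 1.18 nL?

41.4 µL = 0.0000414 L
219 µL = 0.000219 L
1.18 nL = 0.00000000118 L

1.18 nL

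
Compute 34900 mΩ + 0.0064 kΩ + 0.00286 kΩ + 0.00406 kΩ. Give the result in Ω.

48.22 Ω

In Ω:
  34900 mΩ = 34900 × 10⁻³ Ω = 34.9
  0.0064 kΩ = 0.0064 × 10³ Ω = 6.4
  0.00286 kΩ = 0.00286 × 10³ Ω = 2.86
  0.00406 kΩ = 0.00406 × 10³ Ω = 4.06
Sum: 34.9 + 6.4 + 2.86 + 4.06 = 48.22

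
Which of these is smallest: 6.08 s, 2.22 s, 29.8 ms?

6.08 s = 6.08 s
2.22 s = 2.22 s
29.8 ms = 0.0298 s

29.8 ms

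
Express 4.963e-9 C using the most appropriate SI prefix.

4.963 nC

= 4.963e-9 C; 1e-9 is nano.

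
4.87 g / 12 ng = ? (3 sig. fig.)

406000000

(4.87) / (12 × 10^-9) = 0.4058 × 10^9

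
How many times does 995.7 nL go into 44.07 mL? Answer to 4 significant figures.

44260

(44.07 × 10^-3) / (995.7 × 10^-9) = 0.04426 × 10^6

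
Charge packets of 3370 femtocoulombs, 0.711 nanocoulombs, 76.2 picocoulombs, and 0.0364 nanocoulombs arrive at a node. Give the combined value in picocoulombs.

826.97 picocoulombs

In picocoulombs:
  3370 femtocoulombs = 3370 × 10⁻³ picocoulombs = 3.37
  0.711 nanocoulombs = 0.711 × 10³ picocoulombs = 711
  76.2 picocoulombs → 76.2
  0.0364 nanocoulombs = 0.0364 × 10³ picocoulombs = 36.4
Sum: 3.37 + 711 + 76.2 + 36.4 = 826.97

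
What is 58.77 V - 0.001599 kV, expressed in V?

In V:
  58.77 V → 58.77
  0.001599 kV = 0.001599e3 V = 1.599
Difference: 58.77 - 1.599 = 57.171

57.171 V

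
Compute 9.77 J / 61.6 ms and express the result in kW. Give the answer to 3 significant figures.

(9.77) / (61.6 × 10⁻³) = 0.1586 × 10³ W

0.159 kW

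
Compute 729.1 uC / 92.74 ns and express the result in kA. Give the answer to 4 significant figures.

(729.1e-6) / (92.74e-9) = 7.86176e3 A

7.862 kA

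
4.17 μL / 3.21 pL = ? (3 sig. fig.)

(4.17 × 10⁻⁶) / (3.21 × 10⁻¹²) = 1.299 × 10⁶

1300000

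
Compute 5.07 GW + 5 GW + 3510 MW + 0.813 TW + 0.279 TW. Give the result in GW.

In GW:
  5.07 GW → 5.07
  5 GW → 5
  3510 MW = 3510e-3 GW = 3.51
  0.813 TW = 0.813e3 GW = 813
  0.279 TW = 0.279e3 GW = 279
Sum: 5.07 + 5 + 3.51 + 813 + 279 = 1105.58

1105.58 GW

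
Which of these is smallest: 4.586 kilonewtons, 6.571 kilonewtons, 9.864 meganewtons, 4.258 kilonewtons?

4.586 kilonewtons = 4586 newtons
6.571 kilonewtons = 6571 newtons
9.864 meganewtons = 9864000 newtons
4.258 kilonewtons = 4258 newtons

4.258 kilonewtons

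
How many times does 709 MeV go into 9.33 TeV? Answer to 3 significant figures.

(9.33 × 10^12) / (709 × 10^6) = 0.01316 × 10^6

13200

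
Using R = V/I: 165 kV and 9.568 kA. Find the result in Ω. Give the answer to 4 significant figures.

17.24 Ω

(165 × 10^3) / (9.568 × 10^3) = 17.245 Ω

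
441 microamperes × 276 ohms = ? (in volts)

441e-6 × 276 = 121716e-6 V

0.121716 volts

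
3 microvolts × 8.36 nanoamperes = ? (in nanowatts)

3 × 10⁻⁶ × 8.36 × 10⁻⁹ = 25.08 × 10⁻¹⁵ W

0.00002508 nanowatts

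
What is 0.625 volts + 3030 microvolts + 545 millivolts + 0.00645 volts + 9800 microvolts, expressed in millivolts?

In millivolts:
  0.625 volts = 0.625 × 10^3 millivolts = 625
  3030 microvolts = 3030 × 10^-3 millivolts = 3.03
  545 millivolts → 545
  0.00645 volts = 0.00645 × 10^3 millivolts = 6.45
  9800 microvolts = 9800 × 10^-3 millivolts = 9.8
Sum: 625 + 3.03 + 545 + 6.45 + 9.8 = 1189.28

1189.28 millivolts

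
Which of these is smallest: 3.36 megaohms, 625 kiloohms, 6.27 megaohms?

3.36 megaohms = 3360000 ohms
625 kiloohms = 625000 ohms
6.27 megaohms = 6270000 ohms

625 kiloohms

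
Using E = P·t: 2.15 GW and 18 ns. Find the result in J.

2.15e9 × 18e-9 = 38.7 J

38.7 J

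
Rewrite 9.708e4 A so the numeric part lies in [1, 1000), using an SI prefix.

= 97.08e3 A; 1e3 is kilo.

97.08 kA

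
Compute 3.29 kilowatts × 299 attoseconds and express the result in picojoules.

0.98371 picojoules

3.29e3 × 299e-18 = 983.71e-15 J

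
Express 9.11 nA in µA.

0.00911 µA

nano = 10⁻⁹, micro = 10⁻⁶; factor is 10⁻³.
9.11 × 10⁻³ = 0.00911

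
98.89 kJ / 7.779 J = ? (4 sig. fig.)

12710

(98.89 × 10³) / (7.779) = 12.712 × 10³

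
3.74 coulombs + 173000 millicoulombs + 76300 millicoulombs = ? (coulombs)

253.04 coulombs

In coulombs:
  3.74 coulombs → 3.74
  173000 millicoulombs = 173000e-3 coulombs = 173
  76300 millicoulombs = 76300e-3 coulombs = 76.3
Sum: 3.74 + 173 + 76.3 = 253.04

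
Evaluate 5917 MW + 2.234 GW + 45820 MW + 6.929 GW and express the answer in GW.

60.9 GW

In GW:
  5917 MW = 5917 × 10^-3 GW = 5.917
  2.234 GW → 2.234
  45820 MW = 45820 × 10^-3 GW = 45.82
  6.929 GW → 6.929
Sum: 5.917 + 2.234 + 45.82 + 6.929 = 60.9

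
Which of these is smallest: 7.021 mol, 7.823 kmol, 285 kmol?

7.021 mol = 7.021 mol
7.823 kmol = 7823 mol
285 kmol = 285000 mol

7.021 mol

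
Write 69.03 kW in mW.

69030000 mW

kilo = 1e3, milli = 1e-3; factor is 1e6.
69.03 × 1e6 = 69030000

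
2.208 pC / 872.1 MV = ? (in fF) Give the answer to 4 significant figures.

0.000002532 fF

(2.208 × 10⁻¹²) / (872.1 × 10⁶) = 0.00253182 × 10⁻¹⁸ F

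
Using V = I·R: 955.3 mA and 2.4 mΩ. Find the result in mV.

2.29272 mV

955.3e-3 × 2.4e-3 = 2292.72e-6 V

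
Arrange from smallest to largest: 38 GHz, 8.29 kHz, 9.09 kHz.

38 GHz = 38000000000 Hz
8.29 kHz = 8290 Hz
9.09 kHz = 9090 Hz

8.29 kHz < 9.09 kHz < 38 GHz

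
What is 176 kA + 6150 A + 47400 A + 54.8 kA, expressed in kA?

In kA:
  176 kA → 176
  6150 A = 6150 × 10⁻³ kA = 6.15
  47400 A = 47400 × 10⁻³ kA = 47.4
  54.8 kA → 54.8
Sum: 176 + 6.15 + 47.4 + 54.8 = 284.35

284.35 kA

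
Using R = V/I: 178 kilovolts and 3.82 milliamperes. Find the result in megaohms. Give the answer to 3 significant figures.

(178 × 10^3) / (3.82 × 10^-3) = 46.597 × 10^6 Ω

46.6 megaohms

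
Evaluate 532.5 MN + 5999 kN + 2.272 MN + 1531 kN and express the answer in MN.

542.302 MN

In MN:
  532.5 MN → 532.5
  5999 kN = 5999 × 10⁻³ MN = 5.999
  2.272 MN → 2.272
  1531 kN = 1531 × 10⁻³ MN = 1.531
Sum: 532.5 + 5.999 + 2.272 + 1.531 = 542.302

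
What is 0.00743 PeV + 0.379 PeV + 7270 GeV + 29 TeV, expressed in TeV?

In TeV:
  0.00743 PeV = 0.00743e3 TeV = 7.43
  0.379 PeV = 0.379e3 TeV = 379
  7270 GeV = 7270e-3 TeV = 7.27
  29 TeV → 29
Sum: 7.43 + 379 + 7.27 + 29 = 422.7

422.7 TeV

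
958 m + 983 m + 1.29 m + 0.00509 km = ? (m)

In m:
  958 m → 958
  983 m → 983
  1.29 m → 1.29
  0.00509 km = 0.00509 × 10^3 m = 5.09
Sum: 958 + 983 + 1.29 + 5.09 = 1947.38

1947.38 m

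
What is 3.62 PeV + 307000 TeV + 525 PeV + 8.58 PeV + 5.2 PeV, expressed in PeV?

849.4 PeV

In PeV:
  3.62 PeV → 3.62
  307000 TeV = 307000 × 10^-3 PeV = 307
  525 PeV → 525
  8.58 PeV → 8.58
  5.2 PeV → 5.2
Sum: 3.62 + 307 + 525 + 8.58 + 5.2 = 849.4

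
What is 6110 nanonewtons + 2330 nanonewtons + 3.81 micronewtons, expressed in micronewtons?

In micronewtons:
  6110 nanonewtons = 6110 × 10⁻³ micronewtons = 6.11
  2330 nanonewtons = 2330 × 10⁻³ micronewtons = 2.33
  3.81 micronewtons → 3.81
Sum: 6.11 + 2.33 + 3.81 = 12.25

12.25 micronewtons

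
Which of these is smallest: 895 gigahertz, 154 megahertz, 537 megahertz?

154 megahertz

895 gigahertz = 895000000000 hertz
154 megahertz = 154000000 hertz
537 megahertz = 537000000 hertz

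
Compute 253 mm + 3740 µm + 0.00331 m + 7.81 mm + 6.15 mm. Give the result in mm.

In mm:
  253 mm → 253
  3740 µm = 3740 × 10^-3 mm = 3.74
  0.00331 m = 0.00331 × 10^3 mm = 3.31
  7.81 mm → 7.81
  6.15 mm → 6.15
Sum: 253 + 3.74 + 3.31 + 7.81 + 6.15 = 274.01

274.01 mm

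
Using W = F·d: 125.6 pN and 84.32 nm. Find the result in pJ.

0.000010590592 pJ

125.6 × 10^-12 × 84.32 × 10^-9 = 10590.592 × 10^-21 J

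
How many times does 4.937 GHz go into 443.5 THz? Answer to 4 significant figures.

89830

(443.5 × 10¹²) / (4.937 × 10⁹) = 89.832 × 10³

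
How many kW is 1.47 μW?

0.00000000147 kW

micro = 10^-6, kilo = 10^3; factor is 10^-9.
1.47 × 10^-9 = 0.00000000147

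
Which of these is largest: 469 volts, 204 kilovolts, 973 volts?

204 kilovolts

469 volts = 469 volts
204 kilovolts = 204000 volts
973 volts = 973 volts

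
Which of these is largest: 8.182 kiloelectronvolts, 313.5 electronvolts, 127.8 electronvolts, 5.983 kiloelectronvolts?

8.182 kiloelectronvolts

8.182 kiloelectronvolts = 8182 electronvolts
313.5 electronvolts = 313.5 electronvolts
127.8 electronvolts = 127.8 electronvolts
5.983 kiloelectronvolts = 5983 electronvolts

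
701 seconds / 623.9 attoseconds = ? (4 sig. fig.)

(701) / (623.9e-18) = 1.1236e18

1124000000000000000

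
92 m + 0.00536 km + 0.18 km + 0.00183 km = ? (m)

279.19 m

In m:
  92 m → 92
  0.00536 km = 0.00536 × 10^3 m = 5.36
  0.18 km = 0.18 × 10^3 m = 180
  0.00183 km = 0.00183 × 10^3 m = 1.83
Sum: 92 + 5.36 + 180 + 1.83 = 279.19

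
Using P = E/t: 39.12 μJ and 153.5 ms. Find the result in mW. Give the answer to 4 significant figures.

0.2549 mW

(39.12 × 10^-6) / (153.5 × 10^-3) = 0.254853 × 10^-3 W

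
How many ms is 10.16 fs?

femto = 1e-15, milli = 1e-3; factor is 1e-12.
10.16 × 1e-12 = 0.00000000001016

0.00000000001016 ms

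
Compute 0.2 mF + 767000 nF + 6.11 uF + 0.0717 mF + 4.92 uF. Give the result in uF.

1049.73 uF

In uF:
  0.2 mF = 0.2e3 uF = 200
  767000 nF = 767000e-3 uF = 767
  6.11 uF → 6.11
  0.0717 mF = 0.0717e3 uF = 71.7
  4.92 uF → 4.92
Sum: 200 + 767 + 6.11 + 71.7 + 4.92 = 1049.73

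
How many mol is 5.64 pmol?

pico = 10⁻¹², (no prefix) = 10⁰; factor is 10⁻¹².
5.64 × 10⁻¹² = 0.00000000000564

0.00000000000564 mol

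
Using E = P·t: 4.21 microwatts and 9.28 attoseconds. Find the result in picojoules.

0.0000000000390688 picojoules

4.21e-6 × 9.28e-18 = 39.0688e-24 J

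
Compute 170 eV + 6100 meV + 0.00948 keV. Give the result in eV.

185.58 eV

In eV:
  170 eV → 170
  6100 meV = 6100 × 10^-3 eV = 6.1
  0.00948 keV = 0.00948 × 10^3 eV = 9.48
Sum: 170 + 6.1 + 9.48 = 185.58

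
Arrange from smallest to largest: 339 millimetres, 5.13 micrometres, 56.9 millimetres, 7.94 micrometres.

5.13 micrometres < 7.94 micrometres < 56.9 millimetres < 339 millimetres

339 millimetres = 0.339 metres
5.13 micrometres = 0.00000513 metres
56.9 millimetres = 0.0569 metres
7.94 micrometres = 0.00000794 metres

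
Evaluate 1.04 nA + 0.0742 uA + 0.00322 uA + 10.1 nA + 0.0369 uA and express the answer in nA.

In nA:
  1.04 nA → 1.04
  0.0742 uA = 0.0742 × 10³ nA = 74.2
  0.00322 uA = 0.00322 × 10³ nA = 3.22
  10.1 nA → 10.1
  0.0369 uA = 0.0369 × 10³ nA = 36.9
Sum: 1.04 + 74.2 + 3.22 + 10.1 + 36.9 = 125.46

125.46 nA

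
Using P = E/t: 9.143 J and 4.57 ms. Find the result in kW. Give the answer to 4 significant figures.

2.001 kW

(9.143) / (4.57 × 10^-3) = 2.00066 × 10^3 W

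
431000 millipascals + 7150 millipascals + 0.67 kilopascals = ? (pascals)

1108.15 pascals

In pascals:
  431000 millipascals = 431000 × 10^-3 pascals = 431
  7150 millipascals = 7150 × 10^-3 pascals = 7.15
  0.67 kilopascals = 0.67 × 10^3 pascals = 670
Sum: 431 + 7.15 + 670 = 1108.15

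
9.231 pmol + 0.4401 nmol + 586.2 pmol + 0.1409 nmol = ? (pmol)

1176.431 pmol

In pmol:
  9.231 pmol → 9.231
  0.4401 nmol = 0.4401 × 10³ pmol = 440.1
  586.2 pmol → 586.2
  0.1409 nmol = 0.1409 × 10³ pmol = 140.9
Sum: 9.231 + 440.1 + 586.2 + 140.9 = 1176.431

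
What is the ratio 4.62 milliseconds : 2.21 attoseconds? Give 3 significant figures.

2090000000000000

(4.62e-3) / (2.21e-18) = 2.09e15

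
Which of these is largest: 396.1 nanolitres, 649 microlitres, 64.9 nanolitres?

396.1 nanolitres = 0.0000003961 litres
649 microlitres = 0.000649 litres
64.9 nanolitres = 0.0000000649 litres

649 microlitres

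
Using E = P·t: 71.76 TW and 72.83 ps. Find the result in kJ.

5.2262808 kJ

71.76 × 10¹² × 72.83 × 10⁻¹² = 5226.2808 J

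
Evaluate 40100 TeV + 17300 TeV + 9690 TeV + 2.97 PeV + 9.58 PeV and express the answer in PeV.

In PeV:
  40100 TeV = 40100 × 10⁻³ PeV = 40.1
  17300 TeV = 17300 × 10⁻³ PeV = 17.3
  9690 TeV = 9690 × 10⁻³ PeV = 9.69
  2.97 PeV → 2.97
  9.58 PeV → 9.58
Sum: 40.1 + 17.3 + 9.69 + 2.97 + 9.58 = 79.64

79.64 PeV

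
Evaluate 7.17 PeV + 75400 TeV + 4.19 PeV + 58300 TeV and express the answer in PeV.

145.06 PeV

In PeV:
  7.17 PeV → 7.17
  75400 TeV = 75400 × 10⁻³ PeV = 75.4
  4.19 PeV → 4.19
  58300 TeV = 58300 × 10⁻³ PeV = 58.3
Sum: 7.17 + 75.4 + 4.19 + 58.3 = 145.06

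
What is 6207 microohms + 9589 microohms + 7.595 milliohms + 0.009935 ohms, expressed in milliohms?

In milliohms:
  6207 microohms = 6207e-3 milliohms = 6.207
  9589 microohms = 9589e-3 milliohms = 9.589
  7.595 milliohms → 7.595
  0.009935 ohms = 0.009935e3 milliohms = 9.935
Sum: 6.207 + 9.589 + 7.595 + 9.935 = 33.326

33.326 milliohms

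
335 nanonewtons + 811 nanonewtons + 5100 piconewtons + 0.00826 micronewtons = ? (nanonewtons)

1159.36 nanonewtons

In nanonewtons:
  335 nanonewtons → 335
  811 nanonewtons → 811
  5100 piconewtons = 5100 × 10^-3 nanonewtons = 5.1
  0.00826 micronewtons = 0.00826 × 10^3 nanonewtons = 8.26
Sum: 335 + 811 + 5.1 + 8.26 = 1159.36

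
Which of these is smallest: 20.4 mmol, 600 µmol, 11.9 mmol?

600 µmol

20.4 mmol = 0.0204 mol
600 µmol = 0.0006 mol
11.9 mmol = 0.0119 mol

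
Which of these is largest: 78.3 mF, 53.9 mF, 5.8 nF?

78.3 mF

78.3 mF = 0.0783 F
53.9 mF = 0.0539 F
5.8 nF = 0.0000000058 F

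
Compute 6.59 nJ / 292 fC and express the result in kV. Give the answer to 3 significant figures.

22.6 kV

(6.59 × 10⁻⁹) / (292 × 10⁻¹⁵) = 0.022568 × 10⁶ V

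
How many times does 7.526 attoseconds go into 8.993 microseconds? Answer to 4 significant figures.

(8.993 × 10^-6) / (7.526 × 10^-18) = 1.1949 × 10^12

1195000000000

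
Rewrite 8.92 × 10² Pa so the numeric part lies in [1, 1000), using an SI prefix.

892 Pa

= 892 Pa; mantissa already in [1, 1000).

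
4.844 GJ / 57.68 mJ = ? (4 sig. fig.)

83980000000

(4.844e9) / (57.68e-3) = 0.083981e12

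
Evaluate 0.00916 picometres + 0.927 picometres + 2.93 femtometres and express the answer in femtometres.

In femtometres:
  0.00916 picometres = 0.00916 × 10³ femtometres = 9.16
  0.927 picometres = 0.927 × 10³ femtometres = 927
  2.93 femtometres → 2.93
Sum: 9.16 + 927 + 2.93 = 939.09

939.09 femtometres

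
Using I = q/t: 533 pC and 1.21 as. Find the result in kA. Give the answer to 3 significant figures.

(533 × 10⁻¹²) / (1.21 × 10⁻¹⁸) = 440.5 × 10⁶ A

440000 kA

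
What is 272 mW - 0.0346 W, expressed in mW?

In mW:
  272 mW → 272
  0.0346 W = 0.0346e3 mW = 34.6
Difference: 272 - 34.6 = 237.4

237.4 mW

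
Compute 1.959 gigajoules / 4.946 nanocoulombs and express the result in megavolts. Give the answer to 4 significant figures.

396100000000 megavolts

(1.959 × 10^9) / (4.946 × 10^-9) = 0.396078 × 10^18 V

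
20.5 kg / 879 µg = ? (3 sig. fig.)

(20.5 × 10^3) / (879 × 10^-6) = 0.02332 × 10^9

23300000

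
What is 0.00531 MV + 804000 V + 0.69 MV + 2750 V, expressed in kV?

In kV:
  0.00531 MV = 0.00531e3 kV = 5.31
  804000 V = 804000e-3 kV = 804
  0.69 MV = 0.69e3 kV = 690
  2750 V = 2750e-3 kV = 2.75
Sum: 5.31 + 804 + 690 + 2.75 = 1502.06

1502.06 kV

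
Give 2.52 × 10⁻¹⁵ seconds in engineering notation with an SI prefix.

2.52 femtoseconds

= 2.52 × 10⁻¹⁵ seconds; 10⁻¹⁵ is femto.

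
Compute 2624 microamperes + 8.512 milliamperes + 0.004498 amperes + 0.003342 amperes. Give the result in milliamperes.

In milliamperes:
  2624 microamperes = 2624 × 10^-3 milliamperes = 2.624
  8.512 milliamperes → 8.512
  0.004498 amperes = 0.004498 × 10^3 milliamperes = 4.498
  0.003342 amperes = 0.003342 × 10^3 milliamperes = 3.342
Sum: 2.624 + 8.512 + 4.498 + 3.342 = 18.976

18.976 milliamperes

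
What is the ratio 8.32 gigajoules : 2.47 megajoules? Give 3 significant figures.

(8.32e9) / (2.47e6) = 3.368e3

3370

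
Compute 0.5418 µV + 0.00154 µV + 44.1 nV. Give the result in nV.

587.44 nV

In nV:
  0.5418 µV = 0.5418 × 10³ nV = 541.8
  0.00154 µV = 0.00154 × 10³ nV = 1.54
  44.1 nV → 44.1
Sum: 541.8 + 1.54 + 44.1 = 587.44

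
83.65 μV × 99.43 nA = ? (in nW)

83.65 × 10⁻⁶ × 99.43 × 10⁻⁹ = 8317.3195 × 10⁻¹⁵ W

0.0083173195 nW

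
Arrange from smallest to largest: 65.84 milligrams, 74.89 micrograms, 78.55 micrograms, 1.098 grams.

74.89 micrograms < 78.55 micrograms < 65.84 milligrams < 1.098 grams

65.84 milligrams = 0.06584 grams
74.89 micrograms = 0.00007489 grams
78.55 micrograms = 0.00007855 grams
1.098 grams = 1.098 grams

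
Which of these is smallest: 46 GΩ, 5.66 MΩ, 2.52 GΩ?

46 GΩ = 46000000000 Ω
5.66 MΩ = 5660000 Ω
2.52 GΩ = 2520000000 Ω

5.66 MΩ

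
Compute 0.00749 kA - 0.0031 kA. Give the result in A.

4.39 A

In A:
  0.00749 kA = 0.00749 × 10^3 A = 7.49
  0.0031 kA = 0.0031 × 10^3 A = 3.1
Difference: 7.49 - 3.1 = 4.39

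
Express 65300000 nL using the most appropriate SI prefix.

65.3 mL

= 65.3e-3 L; 1e-3 is milli.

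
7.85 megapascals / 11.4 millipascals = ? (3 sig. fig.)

689000000

(7.85 × 10⁶) / (11.4 × 10⁻³) = 0.6886 × 10⁹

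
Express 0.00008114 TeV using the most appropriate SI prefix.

= 81.14 × 10⁶ eV; 10⁶ is mega.

81.14 MeV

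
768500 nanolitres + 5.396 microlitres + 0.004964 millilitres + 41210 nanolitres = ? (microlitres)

820.07 microlitres

In microlitres:
  768500 nanolitres = 768500 × 10⁻³ microlitres = 768.5
  5.396 microlitres → 5.396
  0.004964 millilitres = 0.004964 × 10³ microlitres = 4.964
  41210 nanolitres = 41210 × 10⁻³ microlitres = 41.21
Sum: 768.5 + 5.396 + 4.964 + 41.21 = 820.07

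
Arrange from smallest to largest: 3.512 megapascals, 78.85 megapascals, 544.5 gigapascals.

3.512 megapascals = 3512000 pascals
78.85 megapascals = 78850000 pascals
544.5 gigapascals = 544500000000 pascals

3.512 megapascals < 78.85 megapascals < 544.5 gigapascals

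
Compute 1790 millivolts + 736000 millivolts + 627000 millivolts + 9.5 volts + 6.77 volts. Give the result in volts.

1381.06 volts

In volts:
  1790 millivolts = 1790 × 10^-3 volts = 1.79
  736000 millivolts = 736000 × 10^-3 volts = 736
  627000 millivolts = 627000 × 10^-3 volts = 627
  9.5 volts → 9.5
  6.77 volts → 6.77
Sum: 1.79 + 736 + 627 + 9.5 + 6.77 = 1381.06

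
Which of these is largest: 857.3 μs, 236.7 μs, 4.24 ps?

857.3 μs

857.3 μs = 0.0008573 s
236.7 μs = 0.0002367 s
4.24 ps = 0.00000000000424 s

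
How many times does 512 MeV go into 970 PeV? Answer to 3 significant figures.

(970e15) / (512e6) = 1.895e9

1890000000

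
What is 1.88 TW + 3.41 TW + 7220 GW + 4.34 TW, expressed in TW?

In TW:
  1.88 TW → 1.88
  3.41 TW → 3.41
  7220 GW = 7220e-3 TW = 7.22
  4.34 TW → 4.34
Sum: 1.88 + 3.41 + 7.22 + 4.34 = 16.85

16.85 TW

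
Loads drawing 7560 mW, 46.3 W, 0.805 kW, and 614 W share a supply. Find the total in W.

1472.86 W

In W:
  7560 mW = 7560e-3 W = 7.56
  46.3 W → 46.3
  0.805 kW = 0.805e3 W = 805
  614 W → 614
Sum: 7.56 + 46.3 + 805 + 614 = 1472.86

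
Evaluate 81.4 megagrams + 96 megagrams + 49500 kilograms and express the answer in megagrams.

In megagrams:
  81.4 megagrams → 81.4
  96 megagrams → 96
  49500 kilograms = 49500 × 10^-3 megagrams = 49.5
Sum: 81.4 + 96 + 49.5 = 226.9

226.9 megagrams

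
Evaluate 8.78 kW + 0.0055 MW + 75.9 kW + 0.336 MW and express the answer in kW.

In kW:
  8.78 kW → 8.78
  0.0055 MW = 0.0055 × 10^3 kW = 5.5
  75.9 kW → 75.9
  0.336 MW = 0.336 × 10^3 kW = 336
Sum: 8.78 + 5.5 + 75.9 + 336 = 426.18

426.18 kW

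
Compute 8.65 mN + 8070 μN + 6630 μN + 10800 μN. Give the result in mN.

34.15 mN

In mN:
  8.65 mN → 8.65
  8070 μN = 8070 × 10^-3 mN = 8.07
  6630 μN = 6630 × 10^-3 mN = 6.63
  10800 μN = 10800 × 10^-3 mN = 10.8
Sum: 8.65 + 8.07 + 6.63 + 10.8 = 34.15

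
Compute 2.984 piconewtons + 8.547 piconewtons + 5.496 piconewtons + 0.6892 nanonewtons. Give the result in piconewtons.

In piconewtons:
  2.984 piconewtons → 2.984
  8.547 piconewtons → 8.547
  5.496 piconewtons → 5.496
  0.6892 nanonewtons = 0.6892e3 piconewtons = 689.2
Sum: 2.984 + 8.547 + 5.496 + 689.2 = 706.227

706.227 piconewtons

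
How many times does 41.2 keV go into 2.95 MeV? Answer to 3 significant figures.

71.6

(2.95 × 10⁶) / (41.2 × 10³) = 0.0716 × 10³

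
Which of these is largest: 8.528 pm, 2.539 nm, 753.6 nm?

8.528 pm = 0.000000000008528 m
2.539 nm = 0.000000002539 m
753.6 nm = 0.0000007536 m

753.6 nm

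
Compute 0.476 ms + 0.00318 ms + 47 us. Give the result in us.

526.18 us

In us:
  0.476 ms = 0.476 × 10³ us = 476
  0.00318 ms = 0.00318 × 10³ us = 3.18
  47 us → 47
Sum: 476 + 3.18 + 47 = 526.18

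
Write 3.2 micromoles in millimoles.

micro = 10^-6, milli = 10^-3; factor is 10^-3.
3.2 × 10^-3 = 0.0032

0.0032 millimoles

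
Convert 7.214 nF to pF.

7214 pF

nano = 10^-9, pico = 10^-12; factor is 10^3.
7.214 × 10^3 = 7214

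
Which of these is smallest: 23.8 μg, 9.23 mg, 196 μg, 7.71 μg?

23.8 μg = 0.0000238 g
9.23 mg = 0.00923 g
196 μg = 0.000196 g
7.71 μg = 0.00000771 g

7.71 μg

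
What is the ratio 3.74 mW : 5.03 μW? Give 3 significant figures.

(3.74e-3) / (5.03e-6) = 0.7435e3

744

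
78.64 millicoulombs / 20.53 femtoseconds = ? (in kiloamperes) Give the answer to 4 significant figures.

3830000000 kiloamperes

(78.64e-3) / (20.53e-15) = 3.83049e12 A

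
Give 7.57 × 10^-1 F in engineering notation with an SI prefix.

757 mF

= 757 × 10^-3 F; 10^-3 is milli.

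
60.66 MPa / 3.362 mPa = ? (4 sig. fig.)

(60.66 × 10⁶) / (3.362 × 10⁻³) = 18.043 × 10⁹

18040000000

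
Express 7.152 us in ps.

micro = 1e-6, pico = 1e-12; factor is 1e6.
7.152 × 1e6 = 7152000

7152000 ps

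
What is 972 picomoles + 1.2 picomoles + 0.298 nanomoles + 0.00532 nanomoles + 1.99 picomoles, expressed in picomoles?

In picomoles:
  972 picomoles → 972
  1.2 picomoles → 1.2
  0.298 nanomoles = 0.298 × 10^3 picomoles = 298
  0.00532 nanomoles = 0.00532 × 10^3 picomoles = 5.32
  1.99 picomoles → 1.99
Sum: 972 + 1.2 + 298 + 5.32 + 1.99 = 1278.51

1278.51 picomoles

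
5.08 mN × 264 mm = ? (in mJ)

1.34112 mJ

5.08 × 10⁻³ × 264 × 10⁻³ = 1341.12 × 10⁻⁶ J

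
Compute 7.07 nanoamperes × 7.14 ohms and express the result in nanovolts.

50.4798 nanovolts

7.07 × 10⁻⁹ × 7.14 = 50.4798 × 10⁻⁹ V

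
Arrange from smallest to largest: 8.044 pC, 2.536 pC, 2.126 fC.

2.126 fC < 2.536 pC < 8.044 pC

8.044 pC = 0.000000000008044 C
2.536 pC = 0.000000000002536 C
2.126 fC = 0.000000000000002126 C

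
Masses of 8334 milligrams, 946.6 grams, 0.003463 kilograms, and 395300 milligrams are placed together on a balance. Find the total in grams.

1353.697 grams

In grams:
  8334 milligrams = 8334 × 10^-3 grams = 8.334
  946.6 grams → 946.6
  0.003463 kilograms = 0.003463 × 10^3 grams = 3.463
  395300 milligrams = 395300 × 10^-3 grams = 395.3
Sum: 8.334 + 946.6 + 3.463 + 395.3 = 1353.697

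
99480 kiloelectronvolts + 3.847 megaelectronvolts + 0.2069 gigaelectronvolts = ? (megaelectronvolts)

In megaelectronvolts:
  99480 kiloelectronvolts = 99480 × 10⁻³ megaelectronvolts = 99.48
  3.847 megaelectronvolts → 3.847
  0.2069 gigaelectronvolts = 0.2069 × 10³ megaelectronvolts = 206.9
Sum: 99.48 + 3.847 + 206.9 = 310.227

310.227 megaelectronvolts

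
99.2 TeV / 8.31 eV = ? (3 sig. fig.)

11900000000000

(99.2 × 10¹²) / (8.31) = 11.94 × 10¹²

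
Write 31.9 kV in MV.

kilo = 10^3, mega = 10^6; factor is 10^-3.
31.9 × 10^-3 = 0.0319

0.0319 MV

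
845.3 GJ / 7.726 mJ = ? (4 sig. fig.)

(845.3 × 10^9) / (7.726 × 10^-3) = 109.41 × 10^12

109400000000000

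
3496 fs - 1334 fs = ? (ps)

2.162 ps

In ps:
  3496 fs = 3496e-3 ps = 3.496
  1334 fs = 1334e-3 ps = 1.334
Difference: 3.496 - 1.334 = 2.162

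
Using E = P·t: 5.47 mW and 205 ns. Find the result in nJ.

5.47 × 10⁻³ × 205 × 10⁻⁹ = 1121.35 × 10⁻¹² J

1.12135 nJ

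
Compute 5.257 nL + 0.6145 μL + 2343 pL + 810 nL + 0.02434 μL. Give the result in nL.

In nL:
  5.257 nL → 5.257
  0.6145 μL = 0.6145e3 nL = 614.5
  2343 pL = 2343e-3 nL = 2.343
  810 nL → 810
  0.02434 μL = 0.02434e3 nL = 24.34
Sum: 5.257 + 614.5 + 2.343 + 810 + 24.34 = 1456.44

1456.44 nL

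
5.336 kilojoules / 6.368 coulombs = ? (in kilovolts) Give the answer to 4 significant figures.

(5.336 × 10^3) / (6.368) = 0.83794 × 10^3 V

0.8379 kilovolts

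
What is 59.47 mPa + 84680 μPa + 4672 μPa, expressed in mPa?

148.822 mPa

In mPa:
  59.47 mPa → 59.47
  84680 μPa = 84680 × 10^-3 mPa = 84.68
  4672 μPa = 4672 × 10^-3 mPa = 4.672
Sum: 59.47 + 84.68 + 4.672 = 148.822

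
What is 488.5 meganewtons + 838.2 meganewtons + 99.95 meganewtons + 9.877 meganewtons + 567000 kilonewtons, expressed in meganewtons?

In meganewtons:
  488.5 meganewtons → 488.5
  838.2 meganewtons → 838.2
  99.95 meganewtons → 99.95
  9.877 meganewtons → 9.877
  567000 kilonewtons = 567000 × 10⁻³ meganewtons = 567
Sum: 488.5 + 838.2 + 99.95 + 9.877 + 567 = 2003.527

2003.527 meganewtons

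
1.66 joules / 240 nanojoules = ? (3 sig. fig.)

(1.66) / (240e-9) = 0.006917e9

6920000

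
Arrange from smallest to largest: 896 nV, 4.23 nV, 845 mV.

4.23 nV < 896 nV < 845 mV

896 nV = 0.000000896 V
4.23 nV = 0.00000000423 V
845 mV = 0.845 V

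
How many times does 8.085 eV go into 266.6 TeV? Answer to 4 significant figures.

32970000000000

(266.6e12) / (8.085) = 32.975e12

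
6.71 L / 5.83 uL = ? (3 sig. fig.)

(6.71) / (5.83 × 10⁻⁶) = 1.151 × 10⁶

1150000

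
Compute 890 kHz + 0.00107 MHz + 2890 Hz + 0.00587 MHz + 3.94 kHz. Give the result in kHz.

903.77 kHz

In kHz:
  890 kHz → 890
  0.00107 MHz = 0.00107e3 kHz = 1.07
  2890 Hz = 2890e-3 kHz = 2.89
  0.00587 MHz = 0.00587e3 kHz = 5.87
  3.94 kHz → 3.94
Sum: 890 + 1.07 + 2.89 + 5.87 + 3.94 = 903.77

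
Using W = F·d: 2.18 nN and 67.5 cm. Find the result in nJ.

2.18 × 10⁻⁹ × 67.5 × 10⁻² = 147.15 × 10⁻¹¹ J

1.4715 nJ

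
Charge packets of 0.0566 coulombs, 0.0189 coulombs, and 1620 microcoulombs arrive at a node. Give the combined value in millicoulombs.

In millicoulombs:
  0.0566 coulombs = 0.0566 × 10^3 millicoulombs = 56.6
  0.0189 coulombs = 0.0189 × 10^3 millicoulombs = 18.9
  1620 microcoulombs = 1620 × 10^-3 millicoulombs = 1.62
Sum: 56.6 + 18.9 + 1.62 = 77.12

77.12 millicoulombs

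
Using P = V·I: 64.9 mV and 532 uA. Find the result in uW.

34.5268 uW

64.9e-3 × 532e-6 = 34526.8e-9 W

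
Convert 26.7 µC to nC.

26700 nC

micro = 10^-6, nano = 10^-9; factor is 10^3.
26.7 × 10^3 = 26700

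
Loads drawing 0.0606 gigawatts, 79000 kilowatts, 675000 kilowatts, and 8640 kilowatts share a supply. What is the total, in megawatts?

In megawatts:
  0.0606 gigawatts = 0.0606 × 10³ megawatts = 60.6
  79000 kilowatts = 79000 × 10⁻³ megawatts = 79
  675000 kilowatts = 675000 × 10⁻³ megawatts = 675
  8640 kilowatts = 8640 × 10⁻³ megawatts = 8.64
Sum: 60.6 + 79 + 675 + 8.64 = 823.24

823.24 megawatts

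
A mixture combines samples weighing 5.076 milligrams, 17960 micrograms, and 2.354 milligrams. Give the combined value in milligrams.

In milligrams:
  5.076 milligrams → 5.076
  17960 micrograms = 17960 × 10^-3 milligrams = 17.96
  2.354 milligrams → 2.354
Sum: 5.076 + 17.96 + 2.354 = 25.39

25.39 milligrams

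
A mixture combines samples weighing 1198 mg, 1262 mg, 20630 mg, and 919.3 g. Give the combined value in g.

942.39 g

In g:
  1198 mg = 1198e-3 g = 1.198
  1262 mg = 1262e-3 g = 1.262
  20630 mg = 20630e-3 g = 20.63
  919.3 g → 919.3
Sum: 1.198 + 1.262 + 20.63 + 919.3 = 942.39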